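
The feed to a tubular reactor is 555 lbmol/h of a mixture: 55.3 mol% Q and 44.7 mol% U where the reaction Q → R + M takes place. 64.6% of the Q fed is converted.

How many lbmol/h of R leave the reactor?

Q reacted = 0.646 × 306.9 = 198.3 lbmol/h; ν_Q = −1, so ξ = 198.3/1 = 198.3 lbmol/h.
Outlet amounts (n = n₀ + ν ξ):
  Q: 306.9 − 1(198.3) = 108.6
  R: 0 + 1(198.3) = 198.3
  M: 0 + 1(198.3) = 198.3
  U: 248.1 (inert)

198 lbmol/h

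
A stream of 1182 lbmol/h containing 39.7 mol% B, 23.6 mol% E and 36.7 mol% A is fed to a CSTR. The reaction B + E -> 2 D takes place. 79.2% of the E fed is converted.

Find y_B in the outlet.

0.21

E reacted = 0.792 × 279 = 220.9 lbmol/h; ν_E = −1, so ξ = 220.9/1 = 220.9 lbmol/h.
Outlet amounts (n = n₀ + ν ξ):
  B: 469.3 − 1(220.9) = 248.3
  E: 279 − 1(220.9) = 58.02
  D: 0 + 2(220.9) = 441.9
  A: 433.8 (inert)
Total out = 1182 lbmol/h; y_B = 248.3 / 1182 = 0.2101.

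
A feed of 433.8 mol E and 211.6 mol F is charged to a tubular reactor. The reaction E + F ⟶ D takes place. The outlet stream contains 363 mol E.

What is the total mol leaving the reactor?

575 mol

For E: n = n₀ − 1ξ → 363 = 433.8 − 1ξ, giving ξ = 70.8 mol.
Outlet amounts (n = n₀ + ν ξ):
  E: 433.8 − 1(70.8) = 363
  F: 211.6 − 1(70.8) = 140.8
  D: 0 + 1(70.8) = 70.8
Total out = 363 + 140.8 + 70.8 = 574.6 mol.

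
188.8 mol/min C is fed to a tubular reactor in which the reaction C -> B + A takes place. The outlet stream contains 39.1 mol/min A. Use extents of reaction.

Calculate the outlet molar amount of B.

39.1 mol/min

For A: n = n₀ + 1ξ → 39.1 = 0 + 1ξ, giving ξ = 39.1 mol/min.
Outlet amounts (n = n₀ + ν ξ):
  C: 188.8 − 1(39.1) = 149.7
  B: 0 + 1(39.1) = 39.1
  A: 0 + 1(39.1) = 39.1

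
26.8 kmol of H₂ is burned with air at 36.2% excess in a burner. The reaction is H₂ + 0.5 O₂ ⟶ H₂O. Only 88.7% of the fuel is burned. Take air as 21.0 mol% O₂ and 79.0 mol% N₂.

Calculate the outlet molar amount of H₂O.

Stoichiometric O₂ = 0.5 × 26.8 = 13.4 kmol; O₂ fed = 13.4 × 1.362 = 18.25 kmol.
N₂ fed = 18.25 × 79/21 = 68.66 kmol.
Fuel reacted = 0.887 × 26.8 → ξ = 23.77 kmol.
Outlet (n = n₀ + ν ξ):
  H₂: 26.8 − 1(23.77) = 3.028
  O₂: 18.25 − 0.5(23.77) = 6.365
  N₂: 68.66 (inert)
  H₂O: 0 + 1(23.77) = 23.77

23.8 kmol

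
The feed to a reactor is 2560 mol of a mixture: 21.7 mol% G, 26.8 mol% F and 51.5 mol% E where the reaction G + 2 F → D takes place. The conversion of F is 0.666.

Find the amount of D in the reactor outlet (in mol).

F reacted = 0.666 × 686.1 = 456.9 mol; ν_F = −2, so ξ = 456.9/2 = 228.5 mol.
Outlet amounts (n = n₀ + ν ξ):
  G: 555.5 − 1(228.5) = 327.1
  F: 686.1 − 2(228.5) = 229.2
  D: 0 + 1(228.5) = 228.5
  E: 1318 (inert)

228 mol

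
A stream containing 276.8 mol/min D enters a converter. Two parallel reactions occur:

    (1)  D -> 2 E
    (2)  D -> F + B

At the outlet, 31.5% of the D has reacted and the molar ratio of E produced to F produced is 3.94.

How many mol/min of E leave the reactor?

116 mol/min

Conversion of D: D consumed = 0.315 × 276.8 = 87.19 mol/min = 1ξ₁ + 1ξ₂.
Selectivity: 2ξ₁ / (1ξ₂) = 3.94 → ξ₁ = 1.97 ξ₂.
Substitute: (1·1.97 + 1) ξ₂ = 87.19 → ξ₂ = 29.36 mol/min, ξ₁ = 57.83 mol/min.
Outlet amounts (n = n₀ + Σ ν·ξ):
  D: 276.8 − 1(57.83) − 1(29.36) = 189.6
  E: 0 + 2(57.83) = 115.7
  F: 0 + 1(29.36) = 29.36
  B: 0 + 1(29.36) = 29.36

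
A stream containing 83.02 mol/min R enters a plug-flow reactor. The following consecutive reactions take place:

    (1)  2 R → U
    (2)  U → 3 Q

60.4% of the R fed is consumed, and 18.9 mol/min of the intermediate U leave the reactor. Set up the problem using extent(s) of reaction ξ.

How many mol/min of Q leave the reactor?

Conversion of R: R consumed = 2ξ₁ = 0.604 × 83.02 → ξ₁ = 25.07 mol/min.
U balance: n_U = 0 + 1ξ₁ − 1ξ₂ = 18.9 → ξ₂ = (1·25.07 − 18.9)/1 = 6.172 mol/min.
Outlet amounts (n = n₀ + Σ ν·ξ):
  R: 83.02 − 2(25.07) = 32.88
  U: 0 + 1(25.07) − 1(6.172) = 18.9
  Q: 0 + 3(6.172) = 18.52

18.5 mol/min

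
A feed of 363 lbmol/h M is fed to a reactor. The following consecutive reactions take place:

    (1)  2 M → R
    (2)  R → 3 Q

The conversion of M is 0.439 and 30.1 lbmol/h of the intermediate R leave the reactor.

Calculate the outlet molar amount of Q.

Conversion of M: M consumed = 2ξ₁ = 0.439 × 363 → ξ₁ = 79.68 lbmol/h.
R balance: n_R = 0 + 1ξ₁ − 1ξ₂ = 30.1 → ξ₂ = (1·79.68 − 30.1)/1 = 49.58 lbmol/h.
Outlet amounts (n = n₀ + Σ ν·ξ):
  M: 363 − 2(79.68) = 203.6
  R: 0 + 1(79.68) − 1(49.58) = 30.1
  Q: 0 + 3(49.58) = 148.7

149 lbmol/h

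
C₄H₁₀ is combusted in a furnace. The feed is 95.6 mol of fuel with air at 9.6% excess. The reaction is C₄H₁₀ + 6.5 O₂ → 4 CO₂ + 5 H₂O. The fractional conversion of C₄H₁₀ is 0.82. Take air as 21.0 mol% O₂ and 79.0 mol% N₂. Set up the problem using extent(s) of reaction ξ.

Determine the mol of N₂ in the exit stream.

Stoichiometric O₂ = 6.5 × 95.6 = 621.4 mol; O₂ fed = 621.4 × 1.096 = 681.1 mol.
N₂ fed = 681.1 × 79/21 = 2562 mol.
Fuel reacted = 0.82 × 95.6 → ξ = 78.39 mol.
Outlet (n = n₀ + ν ξ):
  C₄H₁₀: 95.6 − 1(78.39) = 17.21
  O₂: 681.1 − 6.5(78.39) = 171.5
  N₂: 2562 (inert)
  CO₂: 0 + 4(78.39) = 313.6
  H₂O: 0 + 5(78.39) = 392

2560 mol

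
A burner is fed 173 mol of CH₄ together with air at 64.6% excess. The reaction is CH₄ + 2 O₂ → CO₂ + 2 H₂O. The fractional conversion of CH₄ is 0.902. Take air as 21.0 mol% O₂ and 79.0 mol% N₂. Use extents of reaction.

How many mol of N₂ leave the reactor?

2140 mol

Stoichiometric O₂ = 2 × 173 = 346 mol; O₂ fed = 346 × 1.646 = 569.5 mol.
N₂ fed = 569.5 × 79/21 = 2142 mol.
Fuel reacted = 0.902 × 173 → ξ = 156 mol.
Outlet (n = n₀ + ν ξ):
  CH₄: 173 − 1(156) = 16.95
  O₂: 569.5 − 2(156) = 257.4
  N₂: 2142 (inert)
  CO₂: 0 + 1(156) = 156
  H₂O: 0 + 2(156) = 312.1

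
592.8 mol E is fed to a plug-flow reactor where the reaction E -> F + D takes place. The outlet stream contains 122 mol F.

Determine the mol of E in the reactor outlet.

471 mol

For F: n = n₀ + 1ξ → 122 = 0 + 1ξ, giving ξ = 122 mol.
Outlet amounts (n = n₀ + ν ξ):
  E: 592.8 − 1(122) = 470.8
  F: 0 + 1(122) = 122
  D: 0 + 1(122) = 122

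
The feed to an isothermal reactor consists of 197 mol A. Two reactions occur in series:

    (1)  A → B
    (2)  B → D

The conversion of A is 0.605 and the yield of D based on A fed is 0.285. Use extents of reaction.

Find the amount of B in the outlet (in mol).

Conversion of A: A consumed = 1ξ₁ = 0.605 × 197 → ξ₁ = 119.2 mol.
Yield of D: 1ξ₂ / 197 = 0.285 → ξ₂ = 56.14 mol.
Outlet amounts (n = n₀ + Σ ν·ξ):
  A: 197 − 1(119.2) = 77.81
  B: 0 + 1(119.2) − 1(56.14) = 63.04
  D: 0 + 1(56.14) = 56.14

63 mol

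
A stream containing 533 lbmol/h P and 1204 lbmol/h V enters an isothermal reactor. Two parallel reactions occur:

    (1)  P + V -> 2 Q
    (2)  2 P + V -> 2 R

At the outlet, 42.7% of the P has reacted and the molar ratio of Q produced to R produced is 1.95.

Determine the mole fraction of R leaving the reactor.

Conversion of P: P consumed = 0.427 × 533 = 227.6 lbmol/h = 1ξ₁ + 2ξ₂.
Selectivity: 2ξ₁ / (2ξ₂) = 1.95 → ξ₁ = 1.95 ξ₂.
Substitute: (1·1.95 + 2) ξ₂ = 227.6 → ξ₂ = 57.62 lbmol/h, ξ₁ = 112.4 lbmol/h.
Outlet amounts (n = n₀ + Σ ν·ξ):
  P: 533 − 1(112.4) − 2(57.62) = 305.4
  V: 1204 − 1(112.4) − 1(57.62) = 1034
  Q: 0 + 2(112.4) = 224.7
  R: 0 + 2(57.62) = 115.2
Total out = 1679 lbmol/h; y_R = 115.2 / 1679 = 0.06862.

0.0686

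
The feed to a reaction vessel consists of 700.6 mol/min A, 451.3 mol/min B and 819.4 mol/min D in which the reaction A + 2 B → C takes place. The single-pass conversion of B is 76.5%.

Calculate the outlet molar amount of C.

B reacted = 0.765 × 451.3 = 345.2 mol/min; ν_B = −2, so ξ = 345.2/2 = 172.6 mol/min.
Outlet amounts (n = n₀ + ν ξ):
  A: 700.6 − 1(172.6) = 528
  B: 451.3 − 2(172.6) = 106.1
  C: 0 + 1(172.6) = 172.6
  D: 819.4 (inert)

173 mol/min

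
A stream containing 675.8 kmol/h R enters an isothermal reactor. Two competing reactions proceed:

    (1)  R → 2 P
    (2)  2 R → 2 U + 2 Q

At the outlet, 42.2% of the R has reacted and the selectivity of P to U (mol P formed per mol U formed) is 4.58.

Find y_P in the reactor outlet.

Conversion of R: R consumed = 0.422 × 675.8 = 285.2 kmol/h = 1ξ₁ + 2ξ₂.
Selectivity: 2ξ₁ / (2ξ₂) = 4.58 → ξ₁ = 4.58 ξ₂.
Substitute: (1·4.58 + 2) ξ₂ = 285.2 → ξ₂ = 43.34 kmol/h, ξ₁ = 198.5 kmol/h.
Outlet amounts (n = n₀ + Σ ν·ξ):
  R: 675.8 − 1(198.5) − 2(43.34) = 390.6
  P: 0 + 2(198.5) = 397
  U: 0 + 2(43.34) = 86.68
  Q: 0 + 2(43.34) = 86.68
Total out = 961 kmol/h; y_P = 397 / 961 = 0.4131.

0.413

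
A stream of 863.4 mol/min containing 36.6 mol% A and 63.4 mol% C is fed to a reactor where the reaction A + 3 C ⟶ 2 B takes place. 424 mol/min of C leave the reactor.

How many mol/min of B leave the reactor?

82.3 mol/min

For C: n = n₀ − 3ξ → 424 = 547.4 − 3ξ, giving ξ = 41.13 mol/min.
Outlet amounts (n = n₀ + ν ξ):
  A: 316 − 1(41.13) = 274.9
  C: 547.4 − 3(41.13) = 424
  B: 0 + 2(41.13) = 82.26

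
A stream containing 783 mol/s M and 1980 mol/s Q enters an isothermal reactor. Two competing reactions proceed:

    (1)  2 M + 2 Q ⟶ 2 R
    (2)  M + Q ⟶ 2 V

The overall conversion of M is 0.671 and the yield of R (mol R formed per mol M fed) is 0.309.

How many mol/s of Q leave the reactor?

Yield of R: 2ξ₁ / 783 = 0.309 → ξ₁ = 121 mol/s.
Conversion of M: 2ξ₁ + 1ξ₂ = 0.671 × 783 = 525.4 → ξ₂ = 283.4 mol/s.
Outlet amounts (n = n₀ + Σ ν·ξ):
  M: 783 − 2(121) − 1(283.4) = 257.6
  Q: 1980 − 2(121) − 1(283.4) = 1455
  R: 0 + 2(121) = 241.9
  V: 0 + 2(283.4) = 566.9

1450 mol/s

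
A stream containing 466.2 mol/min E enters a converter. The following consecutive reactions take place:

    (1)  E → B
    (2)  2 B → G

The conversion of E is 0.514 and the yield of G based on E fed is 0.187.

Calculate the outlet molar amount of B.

Conversion of E: E consumed = 1ξ₁ = 0.514 × 466.2 → ξ₁ = 239.6 mol/min.
Yield of G: 1ξ₂ / 466.2 = 0.187 → ξ₂ = 87.18 mol/min.
Outlet amounts (n = n₀ + Σ ν·ξ):
  E: 466.2 − 1(239.6) = 226.6
  B: 0 + 1(239.6) − 2(87.18) = 65.27
  G: 0 + 1(87.18) = 87.18

65.3 mol/min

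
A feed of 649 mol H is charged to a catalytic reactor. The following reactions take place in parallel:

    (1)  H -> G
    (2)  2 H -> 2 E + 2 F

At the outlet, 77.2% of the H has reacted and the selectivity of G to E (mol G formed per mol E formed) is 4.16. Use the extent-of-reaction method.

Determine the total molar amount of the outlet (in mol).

Conversion of H: H consumed = 0.772 × 649 = 501 mol = 1ξ₁ + 2ξ₂.
Selectivity: 1ξ₁ / (2ξ₂) = 4.16 → ξ₁ = 8.32 ξ₂.
Substitute: (1·8.32 + 2) ξ₂ = 501 → ξ₂ = 48.55 mol, ξ₁ = 403.9 mol.
Outlet amounts (n = n₀ + Σ ν·ξ):
  H: 649 − 1(403.9) − 2(48.55) = 148
  G: 0 + 1(403.9) = 403.9
  E: 0 + 2(48.55) = 97.1
  F: 0 + 2(48.55) = 97.1
Total out = 148 + 403.9 + 97.1 + 97.1 = 746.1 mol.

746 mol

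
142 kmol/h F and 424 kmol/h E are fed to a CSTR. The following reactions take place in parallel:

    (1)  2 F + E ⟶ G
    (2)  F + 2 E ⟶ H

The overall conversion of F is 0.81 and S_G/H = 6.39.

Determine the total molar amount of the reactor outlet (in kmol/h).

443 kmol/h

Conversion of F: F consumed = 0.81 × 142 = 115 kmol/h = 2ξ₁ + 1ξ₂.
Selectivity: 1ξ₁ / (1ξ₂) = 6.39 → ξ₁ = 6.39 ξ₂.
Substitute: (2·6.39 + 1) ξ₂ = 115 → ξ₂ = 8.347 kmol/h, ξ₁ = 53.34 kmol/h.
Outlet amounts (n = n₀ + Σ ν·ξ):
  F: 142 − 2(53.34) − 1(8.347) = 26.98
  E: 424 − 1(53.34) − 2(8.347) = 354
  G: 0 + 1(53.34) = 53.34
  H: 0 + 1(8.347) = 8.347
Total out = 26.98 + 354 + 53.34 + 8.347 = 442.6 kmol/h.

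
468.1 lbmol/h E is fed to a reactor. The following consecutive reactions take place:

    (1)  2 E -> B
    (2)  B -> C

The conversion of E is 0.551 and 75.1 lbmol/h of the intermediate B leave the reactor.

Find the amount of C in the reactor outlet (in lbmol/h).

Conversion of E: E consumed = 2ξ₁ = 0.551 × 468.1 → ξ₁ = 129 lbmol/h.
B balance: n_B = 0 + 1ξ₁ − 1ξ₂ = 75.1 → ξ₂ = (1·129 − 75.1)/1 = 53.86 lbmol/h.
Outlet amounts (n = n₀ + Σ ν·ξ):
  E: 468.1 − 2(129) = 210.2
  B: 0 + 1(129) − 1(53.86) = 75.1
  C: 0 + 1(53.86) = 53.86

53.9 lbmol/h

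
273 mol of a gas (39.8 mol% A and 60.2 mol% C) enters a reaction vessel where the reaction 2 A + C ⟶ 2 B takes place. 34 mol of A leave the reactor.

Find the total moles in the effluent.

For A: n = n₀ − 2ξ → 34 = 108.7 − 2ξ, giving ξ = 37.33 mol.
Outlet amounts (n = n₀ + ν ξ):
  A: 108.7 − 2(37.33) = 34
  C: 164.3 − 1(37.33) = 127
  B: 0 + 2(37.33) = 74.65
Total out = 34 + 127 + 74.65 = 235.7 mol.

236 mol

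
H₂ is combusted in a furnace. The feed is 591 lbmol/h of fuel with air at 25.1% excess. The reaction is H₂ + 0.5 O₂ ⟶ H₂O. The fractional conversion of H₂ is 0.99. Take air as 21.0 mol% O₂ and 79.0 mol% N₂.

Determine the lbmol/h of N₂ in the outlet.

Stoichiometric O₂ = 0.5 × 591 = 295.5 lbmol/h; O₂ fed = 295.5 × 1.251 = 369.7 lbmol/h.
N₂ fed = 369.7 × 79/21 = 1391 lbmol/h.
Fuel reacted = 0.99 × 591 → ξ = 585.1 lbmol/h.
Outlet (n = n₀ + ν ξ):
  H₂: 591 − 1(585.1) = 5.91
  O₂: 369.7 − 0.5(585.1) = 77.13
  N₂: 1391 (inert)
  H₂O: 0 + 1(585.1) = 585.1

1390 lbmol/h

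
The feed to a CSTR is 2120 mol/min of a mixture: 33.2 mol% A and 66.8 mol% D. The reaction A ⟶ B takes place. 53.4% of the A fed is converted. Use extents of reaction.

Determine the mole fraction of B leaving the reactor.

0.177

A reacted = 0.534 × 703.8 = 375.9 mol/min; ν_A = −1, so ξ = 375.9/1 = 375.9 mol/min.
Outlet amounts (n = n₀ + ν ξ):
  A: 703.8 − 1(375.9) = 328
  B: 0 + 1(375.9) = 375.9
  D: 1416 (inert)
Total out = 2120 mol/min; y_B = 375.9 / 2120 = 0.1773.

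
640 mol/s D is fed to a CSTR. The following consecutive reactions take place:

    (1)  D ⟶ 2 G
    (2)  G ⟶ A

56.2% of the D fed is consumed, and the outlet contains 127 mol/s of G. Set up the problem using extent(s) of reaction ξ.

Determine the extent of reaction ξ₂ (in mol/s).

ξ₂ = 592 mol/s

Conversion of D: D consumed = 1ξ₁ = 0.562 × 640 → ξ₁ = 359.7 mol/s.
G balance: n_G = 0 + 2ξ₁ − 1ξ₂ = 127 → ξ₂ = (2·359.7 − 127)/1 = 592.4 mol/s.
Outlet amounts (n = n₀ + Σ ν·ξ):
  D: 640 − 1(359.7) = 280.3
  G: 0 + 2(359.7) − 1(592.4) = 127
  A: 0 + 1(592.4) = 592.4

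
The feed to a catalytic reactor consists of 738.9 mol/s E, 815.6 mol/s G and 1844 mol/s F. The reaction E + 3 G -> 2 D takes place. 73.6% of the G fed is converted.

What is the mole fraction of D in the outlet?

0.133

G reacted = 0.736 × 815.6 = 600.3 mol/s; ν_G = −3, so ξ = 600.3/3 = 200.1 mol/s.
Outlet amounts (n = n₀ + ν ξ):
  E: 738.9 − 1(200.1) = 538.8
  G: 815.6 − 3(200.1) = 215.3
  D: 0 + 2(200.1) = 400.2
  F: 1844 (inert)
Total out = 2998 mol/s; y_D = 400.2 / 2998 = 0.1335.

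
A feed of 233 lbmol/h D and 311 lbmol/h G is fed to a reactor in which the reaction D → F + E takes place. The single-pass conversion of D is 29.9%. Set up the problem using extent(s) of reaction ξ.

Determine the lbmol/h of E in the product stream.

D reacted = 0.299 × 233 = 69.67 lbmol/h; ν_D = −1, so ξ = 69.67/1 = 69.67 lbmol/h.
Outlet amounts (n = n₀ + ν ξ):
  D: 233 − 1(69.67) = 163.3
  F: 0 + 1(69.67) = 69.67
  E: 0 + 1(69.67) = 69.67
  G: 311 (inert)

69.7 lbmol/h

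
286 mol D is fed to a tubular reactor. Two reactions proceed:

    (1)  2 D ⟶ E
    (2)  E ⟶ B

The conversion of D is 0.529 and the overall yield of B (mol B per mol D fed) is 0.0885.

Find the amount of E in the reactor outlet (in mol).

50.3 mol

Conversion of D: D consumed = 2ξ₁ = 0.529 × 286 → ξ₁ = 75.65 mol.
Yield of B: 1ξ₂ / 286 = 0.0885 → ξ₂ = 25.31 mol.
Outlet amounts (n = n₀ + Σ ν·ξ):
  D: 286 − 2(75.65) = 134.7
  E: 0 + 1(75.65) − 1(25.31) = 50.34
  B: 0 + 1(25.31) = 25.31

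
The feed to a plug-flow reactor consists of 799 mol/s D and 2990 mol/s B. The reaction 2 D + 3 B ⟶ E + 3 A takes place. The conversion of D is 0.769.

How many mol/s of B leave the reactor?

2070 mol/s

D reacted = 0.769 × 799 = 614.4 mol/s; ν_D = −2, so ξ = 614.4/2 = 307.2 mol/s.
Outlet amounts (n = n₀ + ν ξ):
  D: 799 − 2(307.2) = 184.6
  B: 2990 − 3(307.2) = 2068
  E: 0 + 1(307.2) = 307.2
  A: 0 + 3(307.2) = 921.6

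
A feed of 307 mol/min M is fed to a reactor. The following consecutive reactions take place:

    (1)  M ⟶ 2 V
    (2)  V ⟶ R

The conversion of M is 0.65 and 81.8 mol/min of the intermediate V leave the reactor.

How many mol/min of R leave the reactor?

Conversion of M: M consumed = 1ξ₁ = 0.65 × 307 → ξ₁ = 199.6 mol/min.
V balance: n_V = 0 + 2ξ₁ − 1ξ₂ = 81.8 → ξ₂ = (2·199.6 − 81.8)/1 = 317.3 mol/min.
Outlet amounts (n = n₀ + Σ ν·ξ):
  M: 307 − 1(199.6) = 107.4
  V: 0 + 2(199.6) − 1(317.3) = 81.8
  R: 0 + 1(317.3) = 317.3

317 mol/min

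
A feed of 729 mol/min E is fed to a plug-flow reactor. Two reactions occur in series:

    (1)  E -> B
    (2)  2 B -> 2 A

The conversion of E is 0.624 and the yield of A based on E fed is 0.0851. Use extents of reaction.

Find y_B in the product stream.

0.539

Conversion of E: E consumed = 1ξ₁ = 0.624 × 729 → ξ₁ = 454.9 mol/min.
Yield of A: 2ξ₂ / 729 = 0.0851 → ξ₂ = 31.02 mol/min.
Outlet amounts (n = n₀ + Σ ν·ξ):
  E: 729 − 1(454.9) = 274.1
  B: 0 + 1(454.9) − 2(31.02) = 392.9
  A: 0 + 2(31.02) = 62.04
Total out = 729 mol/min; y_B = 392.9 / 729 = 0.5389.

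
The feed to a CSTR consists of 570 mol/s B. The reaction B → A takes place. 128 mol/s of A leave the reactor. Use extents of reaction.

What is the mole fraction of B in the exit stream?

For A: n = n₀ + 1ξ → 128 = 0 + 1ξ, giving ξ = 128 mol/s.
Outlet amounts (n = n₀ + ν ξ):
  B: 570 − 1(128) = 442
  A: 0 + 1(128) = 128
Total out = 570 mol/s; y_B = 442 / 570 = 0.7754.

0.775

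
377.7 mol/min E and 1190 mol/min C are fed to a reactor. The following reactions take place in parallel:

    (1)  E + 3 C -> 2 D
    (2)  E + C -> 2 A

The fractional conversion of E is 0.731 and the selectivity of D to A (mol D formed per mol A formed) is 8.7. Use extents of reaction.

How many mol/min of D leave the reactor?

495 mol/min

Conversion of E: E consumed = 0.731 × 377.7 = 276.1 mol/min = 1ξ₁ + 1ξ₂.
Selectivity: 2ξ₁ / (2ξ₂) = 8.7 → ξ₁ = 8.7 ξ₂.
Substitute: (1·8.7 + 1) ξ₂ = 276.1 → ξ₂ = 28.46 mol/min, ξ₁ = 247.6 mol/min.
Outlet amounts (n = n₀ + Σ ν·ξ):
  E: 377.7 − 1(247.6) − 1(28.46) = 101.6
  C: 1190 − 3(247.6) − 1(28.46) = 418.6
  D: 0 + 2(247.6) = 495.3
  A: 0 + 2(28.46) = 56.93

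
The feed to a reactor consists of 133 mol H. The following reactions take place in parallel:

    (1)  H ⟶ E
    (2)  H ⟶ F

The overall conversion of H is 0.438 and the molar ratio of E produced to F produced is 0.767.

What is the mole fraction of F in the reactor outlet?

0.248

Conversion of H: H consumed = 0.438 × 133 = 58.25 mol = 1ξ₁ + 1ξ₂.
Selectivity: 1ξ₁ / (1ξ₂) = 0.767 → ξ₁ = 0.767 ξ₂.
Substitute: (1·0.767 + 1) ξ₂ = 58.25 → ξ₂ = 32.97 mol, ξ₁ = 25.29 mol.
Outlet amounts (n = n₀ + Σ ν·ξ):
  H: 133 − 1(25.29) − 1(32.97) = 74.75
  E: 0 + 1(25.29) = 25.29
  F: 0 + 1(32.97) = 32.97
Total out = 133 mol; y_F = 32.97 / 133 = 0.2479.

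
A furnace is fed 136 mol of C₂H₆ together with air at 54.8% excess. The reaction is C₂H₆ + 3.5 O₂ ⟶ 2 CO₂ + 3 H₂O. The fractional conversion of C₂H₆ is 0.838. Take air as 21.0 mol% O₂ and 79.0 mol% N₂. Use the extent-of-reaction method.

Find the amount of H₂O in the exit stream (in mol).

Stoichiometric O₂ = 3.5 × 136 = 476 mol; O₂ fed = 476 × 1.548 = 736.8 mol.
N₂ fed = 736.8 × 79/21 = 2772 mol.
Fuel reacted = 0.838 × 136 → ξ = 114 mol.
Outlet (n = n₀ + ν ξ):
  C₂H₆: 136 − 1(114) = 22.03
  O₂: 736.8 − 3.5(114) = 338
  N₂: 2772 (inert)
  CO₂: 0 + 2(114) = 227.9
  H₂O: 0 + 3(114) = 341.9

342 mol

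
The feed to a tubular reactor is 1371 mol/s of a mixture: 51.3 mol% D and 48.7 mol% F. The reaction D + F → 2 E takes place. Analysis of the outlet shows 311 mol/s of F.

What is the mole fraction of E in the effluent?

0.52

For F: n = n₀ − 1ξ → 311 = 667.7 − 1ξ, giving ξ = 356.7 mol/s.
Outlet amounts (n = n₀ + ν ξ):
  D: 703.3 − 1(356.7) = 346.6
  F: 667.7 − 1(356.7) = 311
  E: 0 + 2(356.7) = 713.4
Total out = 1371 mol/s; y_E = 713.4 / 1371 = 0.5203.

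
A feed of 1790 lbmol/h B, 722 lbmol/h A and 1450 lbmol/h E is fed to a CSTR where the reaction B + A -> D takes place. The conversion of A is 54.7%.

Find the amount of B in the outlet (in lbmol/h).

A reacted = 0.547 × 722 = 394.9 lbmol/h; ν_A = −1, so ξ = 394.9/1 = 394.9 lbmol/h.
Outlet amounts (n = n₀ + ν ξ):
  B: 1790 − 1(394.9) = 1395
  A: 722 − 1(394.9) = 327.1
  D: 0 + 1(394.9) = 394.9
  E: 1450 (inert)

1400 lbmol/h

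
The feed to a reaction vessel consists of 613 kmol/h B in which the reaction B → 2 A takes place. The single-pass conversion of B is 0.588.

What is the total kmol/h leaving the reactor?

973 kmol/h

B reacted = 0.588 × 613 = 360.4 kmol/h; ν_B = −1, so ξ = 360.4/1 = 360.4 kmol/h.
Outlet amounts (n = n₀ + ν ξ):
  B: 613 − 1(360.4) = 252.6
  A: 0 + 2(360.4) = 720.9
Total out = 252.6 + 720.9 = 973.4 kmol/h.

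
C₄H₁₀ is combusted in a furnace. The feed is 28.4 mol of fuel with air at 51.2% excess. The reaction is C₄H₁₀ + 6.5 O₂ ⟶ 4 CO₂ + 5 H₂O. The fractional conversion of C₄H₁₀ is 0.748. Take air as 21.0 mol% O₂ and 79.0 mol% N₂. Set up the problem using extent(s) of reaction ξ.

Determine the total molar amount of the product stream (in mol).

1390 mol

Stoichiometric O₂ = 6.5 × 28.4 = 184.6 mol; O₂ fed = 184.6 × 1.512 = 279.1 mol.
N₂ fed = 279.1 × 79/21 = 1050 mol.
Fuel reacted = 0.748 × 28.4 → ξ = 21.24 mol.
Outlet (n = n₀ + ν ξ):
  C₄H₁₀: 28.4 − 1(21.24) = 7.157
  O₂: 279.1 − 6.5(21.24) = 141
  N₂: 1050 (inert)
  CO₂: 0 + 4(21.24) = 84.97
  H₂O: 0 + 5(21.24) = 106.2
Total out = 7.157 + 141 + 1050 + 84.97 + 106.2 = 1389 mol.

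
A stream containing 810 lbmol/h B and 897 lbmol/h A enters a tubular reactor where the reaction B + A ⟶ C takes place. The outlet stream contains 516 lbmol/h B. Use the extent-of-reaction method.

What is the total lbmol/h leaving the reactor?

For B: n = n₀ − 1ξ → 516 = 810 − 1ξ, giving ξ = 294 lbmol/h.
Outlet amounts (n = n₀ + ν ξ):
  B: 810 − 1(294) = 516
  A: 897 − 1(294) = 603
  C: 0 + 1(294) = 294
Total out = 516 + 603 + 294 = 1413 lbmol/h.

1410 lbmol/h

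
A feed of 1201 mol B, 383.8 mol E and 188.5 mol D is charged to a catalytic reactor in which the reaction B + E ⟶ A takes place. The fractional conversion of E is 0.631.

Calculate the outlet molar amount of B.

959 mol

E reacted = 0.631 × 383.8 = 242.2 mol; ν_E = −1, so ξ = 242.2/1 = 242.2 mol.
Outlet amounts (n = n₀ + ν ξ):
  B: 1201 − 1(242.2) = 958.8
  E: 383.8 − 1(242.2) = 141.6
  A: 0 + 1(242.2) = 242.2
  D: 188.5 (inert)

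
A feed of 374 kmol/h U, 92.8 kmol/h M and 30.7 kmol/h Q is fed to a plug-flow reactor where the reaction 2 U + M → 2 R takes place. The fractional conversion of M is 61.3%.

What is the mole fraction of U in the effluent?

M reacted = 0.613 × 92.8 = 56.89 kmol/h; ν_M = −1, so ξ = 56.89/1 = 56.89 kmol/h.
Outlet amounts (n = n₀ + ν ξ):
  U: 374 − 2(56.89) = 260.2
  M: 92.8 − 1(56.89) = 35.91
  R: 0 + 2(56.89) = 113.8
  Q: 30.7 (inert)
Total out = 440.6 kmol/h; y_U = 260.2 / 440.6 = 0.5906.

0.591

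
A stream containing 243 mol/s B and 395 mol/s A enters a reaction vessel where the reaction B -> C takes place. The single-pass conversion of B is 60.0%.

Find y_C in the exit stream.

B reacted = 0.6 × 243 = 145.8 mol/s; ν_B = −1, so ξ = 145.8/1 = 145.8 mol/s.
Outlet amounts (n = n₀ + ν ξ):
  B: 243 − 1(145.8) = 97.2
  C: 0 + 1(145.8) = 145.8
  A: 395 (inert)
Total out = 638 mol/s; y_C = 145.8 / 638 = 0.2285.

0.229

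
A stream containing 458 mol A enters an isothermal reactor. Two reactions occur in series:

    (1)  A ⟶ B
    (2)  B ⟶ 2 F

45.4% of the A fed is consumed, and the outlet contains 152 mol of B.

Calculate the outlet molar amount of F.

Conversion of A: A consumed = 1ξ₁ = 0.454 × 458 → ξ₁ = 207.9 mol.
B balance: n_B = 0 + 1ξ₁ − 1ξ₂ = 152 → ξ₂ = (1·207.9 − 152)/1 = 55.93 mol.
Outlet amounts (n = n₀ + Σ ν·ξ):
  A: 458 − 1(207.9) = 250.1
  B: 0 + 1(207.9) − 1(55.93) = 152
  F: 0 + 2(55.93) = 111.9

112 mol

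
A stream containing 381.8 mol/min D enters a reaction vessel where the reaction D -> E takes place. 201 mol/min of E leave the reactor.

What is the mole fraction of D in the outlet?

For E: n = n₀ + 1ξ → 201 = 0 + 1ξ, giving ξ = 201 mol/min.
Outlet amounts (n = n₀ + ν ξ):
  D: 381.8 − 1(201) = 180.8
  E: 0 + 1(201) = 201
Total out = 381.8 mol/min; y_D = 180.8 / 381.8 = 0.4735.

0.474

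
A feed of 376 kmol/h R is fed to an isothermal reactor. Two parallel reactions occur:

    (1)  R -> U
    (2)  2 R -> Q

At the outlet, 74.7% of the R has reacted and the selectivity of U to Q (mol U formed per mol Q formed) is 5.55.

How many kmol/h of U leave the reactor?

206 kmol/h

Conversion of R: R consumed = 0.747 × 376 = 280.9 kmol/h = 1ξ₁ + 2ξ₂.
Selectivity: 1ξ₁ / (1ξ₂) = 5.55 → ξ₁ = 5.55 ξ₂.
Substitute: (1·5.55 + 2) ξ₂ = 280.9 → ξ₂ = 37.2 kmol/h, ξ₁ = 206.5 kmol/h.
Outlet amounts (n = n₀ + Σ ν·ξ):
  R: 376 − 1(206.5) − 2(37.2) = 95.13
  U: 0 + 1(206.5) = 206.5
  Q: 0 + 1(37.2) = 37.2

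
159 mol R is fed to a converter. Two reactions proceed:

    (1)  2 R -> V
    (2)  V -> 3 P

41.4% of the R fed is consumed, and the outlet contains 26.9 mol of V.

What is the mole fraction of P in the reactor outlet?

Conversion of R: R consumed = 2ξ₁ = 0.414 × 159 → ξ₁ = 32.91 mol.
V balance: n_V = 0 + 1ξ₁ − 1ξ₂ = 26.9 → ξ₂ = (1·32.91 − 26.9)/1 = 6.013 mol.
Outlet amounts (n = n₀ + Σ ν·ξ):
  R: 159 − 2(32.91) = 93.17
  V: 0 + 1(32.91) − 1(6.013) = 26.9
  P: 0 + 3(6.013) = 18.04
Total out = 138.1 mol; y_P = 18.04 / 138.1 = 0.1306.

0.131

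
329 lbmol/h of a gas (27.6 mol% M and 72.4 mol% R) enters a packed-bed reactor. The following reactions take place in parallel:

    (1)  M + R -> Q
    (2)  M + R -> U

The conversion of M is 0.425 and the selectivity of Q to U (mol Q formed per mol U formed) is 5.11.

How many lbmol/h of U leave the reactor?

Conversion of M: M consumed = 0.425 × 90.8 = 38.59 lbmol/h = 1ξ₁ + 1ξ₂.
Selectivity: 1ξ₁ / (1ξ₂) = 5.11 → ξ₁ = 5.11 ξ₂.
Substitute: (1·5.11 + 1) ξ₂ = 38.59 → ξ₂ = 6.316 lbmol/h, ξ₁ = 32.28 lbmol/h.
Outlet amounts (n = n₀ + Σ ν·ξ):
  M: 90.8 − 1(32.28) − 1(6.316) = 52.21
  R: 238.2 − 1(32.28) − 1(6.316) = 199.6
  Q: 0 + 1(32.28) = 32.28
  U: 0 + 1(6.316) = 6.316

6.32 lbmol/h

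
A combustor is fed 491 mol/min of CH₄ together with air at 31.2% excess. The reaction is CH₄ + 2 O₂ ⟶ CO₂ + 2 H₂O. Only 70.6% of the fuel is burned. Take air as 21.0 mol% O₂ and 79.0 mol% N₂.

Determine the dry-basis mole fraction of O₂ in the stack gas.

Stoichiometric O₂ = 2 × 491 = 982 mol/min; O₂ fed = 982 × 1.312 = 1288 mol/min.
N₂ fed = 1288 × 79/21 = 4847 mol/min.
Fuel reacted = 0.706 × 491 → ξ = 346.6 mol/min.
Outlet (n = n₀ + ν ξ):
  CH₄: 491 − 1(346.6) = 144.4
  O₂: 1288 − 2(346.6) = 595.1
  N₂: 4847 (inert)
  CO₂: 0 + 1(346.6) = 346.6
  H₂O: 0 + 2(346.6) = 693.3
Dry total = 5933 mol/min; y_O₂ (dry) = 595.1 / 5933 = 0.1003.

0.1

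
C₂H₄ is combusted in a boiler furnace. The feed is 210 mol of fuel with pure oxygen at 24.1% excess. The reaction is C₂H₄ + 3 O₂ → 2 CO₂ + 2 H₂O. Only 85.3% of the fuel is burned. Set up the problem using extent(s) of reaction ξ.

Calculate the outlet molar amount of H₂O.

Stoichiometric O₂ = 3 × 210 = 630 mol; O₂ fed = 630 × 1.241 = 781.8 mol.
Fuel reacted = 0.853 × 210 → ξ = 179.1 mol.
Outlet (n = n₀ + ν ξ):
  C₂H₄: 210 − 1(179.1) = 30.87
  O₂: 781.8 − 3(179.1) = 244.4
  CO₂: 0 + 2(179.1) = 358.3
  H₂O: 0 + 2(179.1) = 358.3

358 mol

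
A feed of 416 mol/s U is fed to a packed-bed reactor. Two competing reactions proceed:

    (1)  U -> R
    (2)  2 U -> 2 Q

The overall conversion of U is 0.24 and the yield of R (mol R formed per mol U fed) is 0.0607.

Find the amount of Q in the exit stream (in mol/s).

74.6 mol/s

Yield of R: 1ξ₁ / 416 = 0.0607 → ξ₁ = 25.25 mol/s.
Conversion of U: 1ξ₁ + 2ξ₂ = 0.24 × 416 = 99.84 → ξ₂ = 37.29 mol/s.
Outlet amounts (n = n₀ + Σ ν·ξ):
  U: 416 − 1(25.25) − 2(37.29) = 316.2
  R: 0 + 1(25.25) = 25.25
  Q: 0 + 2(37.29) = 74.59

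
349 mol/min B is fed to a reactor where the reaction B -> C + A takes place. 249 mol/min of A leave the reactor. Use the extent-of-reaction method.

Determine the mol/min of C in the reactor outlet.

For A: n = n₀ + 1ξ → 249 = 0 + 1ξ, giving ξ = 249 mol/min.
Outlet amounts (n = n₀ + ν ξ):
  B: 349 − 1(249) = 100
  C: 0 + 1(249) = 249
  A: 0 + 1(249) = 249

249 mol/min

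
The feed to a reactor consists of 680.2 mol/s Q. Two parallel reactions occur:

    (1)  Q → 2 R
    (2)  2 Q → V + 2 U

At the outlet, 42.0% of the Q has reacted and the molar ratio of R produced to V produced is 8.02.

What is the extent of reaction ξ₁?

ξ₁ = 191 mol/s

Conversion of Q: Q consumed = 0.42 × 680.2 = 285.7 mol/s = 1ξ₁ + 2ξ₂.
Selectivity: 2ξ₁ / (1ξ₂) = 8.02 → ξ₁ = 4.01 ξ₂.
Substitute: (1·4.01 + 2) ξ₂ = 285.7 → ξ₂ = 47.53 mol/s, ξ₁ = 190.6 mol/s.
Outlet amounts (n = n₀ + Σ ν·ξ):
  Q: 680.2 − 1(190.6) − 2(47.53) = 394.5
  R: 0 + 2(190.6) = 381.2
  V: 0 + 1(47.53) = 47.53
  U: 0 + 2(47.53) = 95.07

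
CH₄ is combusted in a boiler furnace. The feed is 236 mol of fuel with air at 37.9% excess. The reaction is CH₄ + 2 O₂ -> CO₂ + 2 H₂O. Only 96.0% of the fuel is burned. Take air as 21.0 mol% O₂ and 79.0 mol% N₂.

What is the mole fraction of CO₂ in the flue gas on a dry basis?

0.0786

Stoichiometric O₂ = 2 × 236 = 472 mol; O₂ fed = 472 × 1.379 = 650.9 mol.
N₂ fed = 650.9 × 79/21 = 2449 mol.
Fuel reacted = 0.96 × 236 → ξ = 226.6 mol.
Outlet (n = n₀ + ν ξ):
  CH₄: 236 − 1(226.6) = 9.44
  O₂: 650.9 − 2(226.6) = 197.8
  N₂: 2449 (inert)
  CO₂: 0 + 1(226.6) = 226.6
  H₂O: 0 + 2(226.6) = 453.1
Dry total = 2882 mol; y_CO₂ (dry) = 226.6 / 2882 = 0.0786.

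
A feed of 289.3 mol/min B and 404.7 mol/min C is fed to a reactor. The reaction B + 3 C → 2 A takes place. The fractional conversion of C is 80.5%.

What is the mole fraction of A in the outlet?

0.456

C reacted = 0.805 × 404.7 = 325.8 mol/min; ν_C = −3, so ξ = 325.8/3 = 108.6 mol/min.
Outlet amounts (n = n₀ + ν ξ):
  B: 289.3 − 1(108.6) = 180.7
  C: 404.7 − 3(108.6) = 78.92
  A: 0 + 2(108.6) = 217.2
Total out = 476.8 mol/min; y_A = 217.2 / 476.8 = 0.4555.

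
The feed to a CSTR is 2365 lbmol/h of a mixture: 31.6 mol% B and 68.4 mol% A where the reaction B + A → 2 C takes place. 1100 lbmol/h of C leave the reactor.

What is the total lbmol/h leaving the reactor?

For C: n = n₀ + 2ξ → 1100 = 0 + 2ξ, giving ξ = 550 lbmol/h.
Outlet amounts (n = n₀ + ν ξ):
  B: 747.3 − 1(550) = 197.3
  A: 1618 − 1(550) = 1068
  C: 0 + 2(550) = 1100
Total out = 197.3 + 1068 + 1100 = 2365 lbmol/h.

2360 lbmol/h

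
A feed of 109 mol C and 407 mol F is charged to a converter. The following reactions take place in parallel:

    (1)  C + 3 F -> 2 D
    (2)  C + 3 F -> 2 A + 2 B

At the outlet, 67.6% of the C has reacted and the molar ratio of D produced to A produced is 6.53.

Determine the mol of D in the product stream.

Conversion of C: C consumed = 0.676 × 109 = 73.68 mol = 1ξ₁ + 1ξ₂.
Selectivity: 2ξ₁ / (2ξ₂) = 6.53 → ξ₁ = 6.53 ξ₂.
Substitute: (1·6.53 + 1) ξ₂ = 73.68 → ξ₂ = 9.785 mol, ξ₁ = 63.9 mol.
Outlet amounts (n = n₀ + Σ ν·ξ):
  C: 109 − 1(63.9) − 1(9.785) = 35.32
  F: 407 − 3(63.9) − 3(9.785) = 185.9
  D: 0 + 2(63.9) = 127.8
  A: 0 + 2(9.785) = 19.57
  B: 0 + 2(9.785) = 19.57

128 mol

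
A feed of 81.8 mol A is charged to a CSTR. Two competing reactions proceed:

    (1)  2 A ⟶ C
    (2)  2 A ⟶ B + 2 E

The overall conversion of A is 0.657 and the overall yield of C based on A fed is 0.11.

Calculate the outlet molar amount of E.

Yield of C: 1ξ₁ / 81.8 = 0.11 → ξ₁ = 8.998 mol.
Conversion of A: 2ξ₁ + 2ξ₂ = 0.657 × 81.8 = 53.74 → ξ₂ = 17.87 mol.
Outlet amounts (n = n₀ + Σ ν·ξ):
  A: 81.8 − 2(8.998) − 2(17.87) = 28.06
  C: 0 + 1(8.998) = 8.998
  B: 0 + 1(17.87) = 17.87
  E: 0 + 2(17.87) = 35.75

35.7 mol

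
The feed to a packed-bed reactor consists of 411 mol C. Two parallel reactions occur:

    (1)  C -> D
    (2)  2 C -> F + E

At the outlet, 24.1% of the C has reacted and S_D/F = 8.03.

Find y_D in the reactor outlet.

0.193

Conversion of C: C consumed = 0.241 × 411 = 99.05 mol = 1ξ₁ + 2ξ₂.
Selectivity: 1ξ₁ / (1ξ₂) = 8.03 → ξ₁ = 8.03 ξ₂.
Substitute: (1·8.03 + 2) ξ₂ = 99.05 → ξ₂ = 9.875 mol, ξ₁ = 79.3 mol.
Outlet amounts (n = n₀ + Σ ν·ξ):
  C: 411 − 1(79.3) − 2(9.875) = 311.9
  D: 0 + 1(79.3) = 79.3
  F: 0 + 1(9.875) = 9.875
  E: 0 + 1(9.875) = 9.875
Total out = 411 mol; y_D = 79.3 / 411 = 0.1929.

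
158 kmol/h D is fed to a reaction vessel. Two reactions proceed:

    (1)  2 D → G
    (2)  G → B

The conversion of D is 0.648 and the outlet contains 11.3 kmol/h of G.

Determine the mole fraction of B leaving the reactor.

0.373

Conversion of D: D consumed = 2ξ₁ = 0.648 × 158 → ξ₁ = 51.19 kmol/h.
G balance: n_G = 0 + 1ξ₁ − 1ξ₂ = 11.3 → ξ₂ = (1·51.19 − 11.3)/1 = 39.89 kmol/h.
Outlet amounts (n = n₀ + Σ ν·ξ):
  D: 158 − 2(51.19) = 55.62
  G: 0 + 1(51.19) − 1(39.89) = 11.3
  B: 0 + 1(39.89) = 39.89
Total out = 106.8 kmol/h; y_B = 39.89 / 106.8 = 0.3735.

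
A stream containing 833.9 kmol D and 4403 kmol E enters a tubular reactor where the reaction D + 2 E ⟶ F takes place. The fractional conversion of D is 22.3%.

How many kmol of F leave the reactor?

186 kmol

D reacted = 0.223 × 833.9 = 186 kmol; ν_D = −1, so ξ = 186/1 = 186 kmol.
Outlet amounts (n = n₀ + ν ξ):
  D: 833.9 − 1(186) = 647.9
  E: 4403 − 2(186) = 4031
  F: 0 + 1(186) = 186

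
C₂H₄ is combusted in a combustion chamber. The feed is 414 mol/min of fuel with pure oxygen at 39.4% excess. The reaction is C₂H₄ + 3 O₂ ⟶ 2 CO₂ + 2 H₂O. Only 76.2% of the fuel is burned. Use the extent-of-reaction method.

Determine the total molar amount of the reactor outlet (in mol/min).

Stoichiometric O₂ = 3 × 414 = 1242 mol/min; O₂ fed = 1242 × 1.394 = 1731 mol/min.
Fuel reacted = 0.762 × 414 → ξ = 315.5 mol/min.
Outlet (n = n₀ + ν ξ):
  C₂H₄: 414 − 1(315.5) = 98.53
  O₂: 1731 − 3(315.5) = 784.9
  CO₂: 0 + 2(315.5) = 630.9
  H₂O: 0 + 2(315.5) = 630.9
Total out = 98.53 + 784.9 + 630.9 + 630.9 = 2145 mol/min.

2150 mol/min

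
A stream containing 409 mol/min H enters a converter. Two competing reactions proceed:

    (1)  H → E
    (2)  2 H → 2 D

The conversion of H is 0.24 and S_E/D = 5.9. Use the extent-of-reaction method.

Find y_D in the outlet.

Conversion of H: H consumed = 0.24 × 409 = 98.16 mol/min = 1ξ₁ + 2ξ₂.
Selectivity: 1ξ₁ / (2ξ₂) = 5.9 → ξ₁ = 11.8 ξ₂.
Substitute: (1·11.8 + 2) ξ₂ = 98.16 → ξ₂ = 7.113 mol/min, ξ₁ = 83.93 mol/min.
Outlet amounts (n = n₀ + Σ ν·ξ):
  H: 409 − 1(83.93) − 2(7.113) = 310.8
  E: 0 + 1(83.93) = 83.93
  D: 0 + 2(7.113) = 14.23
Total out = 409 mol/min; y_D = 14.23 / 409 = 0.03478.

0.0348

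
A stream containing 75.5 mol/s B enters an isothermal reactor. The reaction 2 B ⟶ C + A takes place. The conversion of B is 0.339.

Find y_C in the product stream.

0.17

B reacted = 0.339 × 75.5 = 25.59 mol/s; ν_B = −2, so ξ = 25.59/2 = 12.8 mol/s.
Outlet amounts (n = n₀ + ν ξ):
  B: 75.5 − 2(12.8) = 49.91
  C: 0 + 1(12.8) = 12.8
  A: 0 + 1(12.8) = 12.8
Total out = 75.5 mol/s; y_C = 12.8 / 75.5 = 0.1695.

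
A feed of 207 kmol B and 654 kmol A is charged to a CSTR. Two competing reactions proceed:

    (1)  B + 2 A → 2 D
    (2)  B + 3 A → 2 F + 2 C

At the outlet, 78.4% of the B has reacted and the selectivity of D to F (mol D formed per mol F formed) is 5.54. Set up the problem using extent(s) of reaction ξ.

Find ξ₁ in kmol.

ξ₁ = 137 kmol

Conversion of B: B consumed = 0.784 × 207 = 162.3 kmol = 1ξ₁ + 1ξ₂.
Selectivity: 2ξ₁ / (2ξ₂) = 5.54 → ξ₁ = 5.54 ξ₂.
Substitute: (1·5.54 + 1) ξ₂ = 162.3 → ξ₂ = 24.81 kmol, ξ₁ = 137.5 kmol.
Outlet amounts (n = n₀ + Σ ν·ξ):
  B: 207 − 1(137.5) − 1(24.81) = 44.71
  A: 654 − 2(137.5) − 3(24.81) = 304.6
  D: 0 + 2(137.5) = 274.9
  F: 0 + 2(24.81) = 49.63
  C: 0 + 2(24.81) = 49.63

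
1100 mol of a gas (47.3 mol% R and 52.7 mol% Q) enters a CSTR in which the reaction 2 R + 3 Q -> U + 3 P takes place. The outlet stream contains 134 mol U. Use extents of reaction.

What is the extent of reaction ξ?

ξ = 134 mol

For U: n = n₀ + 1ξ → 134 = 0 + 1ξ, giving ξ = 134 mol.
Outlet amounts (n = n₀ + ν ξ):
  R: 520.3 − 2(134) = 252.3
  Q: 579.7 − 3(134) = 177.7
  U: 0 + 1(134) = 134
  P: 0 + 3(134) = 402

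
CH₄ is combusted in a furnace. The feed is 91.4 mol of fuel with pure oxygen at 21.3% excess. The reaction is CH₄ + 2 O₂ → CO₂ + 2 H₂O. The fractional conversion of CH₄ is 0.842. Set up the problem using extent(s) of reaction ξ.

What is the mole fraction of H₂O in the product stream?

Stoichiometric O₂ = 2 × 91.4 = 182.8 mol; O₂ fed = 182.8 × 1.213 = 221.7 mol.
Fuel reacted = 0.842 × 91.4 → ξ = 76.96 mol.
Outlet (n = n₀ + ν ξ):
  CH₄: 91.4 − 1(76.96) = 14.44
  O₂: 221.7 − 2(76.96) = 67.82
  CO₂: 0 + 1(76.96) = 76.96
  H₂O: 0 + 2(76.96) = 153.9
Total out = 313.1 mol; y_H₂O = 153.9 / 313.1 = 0.4915.

0.492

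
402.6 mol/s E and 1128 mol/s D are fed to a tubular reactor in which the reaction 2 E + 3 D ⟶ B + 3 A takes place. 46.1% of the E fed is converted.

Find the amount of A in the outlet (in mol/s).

278 mol/s

E reacted = 0.461 × 402.6 = 185.6 mol/s; ν_E = −2, so ξ = 185.6/2 = 92.8 mol/s.
Outlet amounts (n = n₀ + ν ξ):
  E: 402.6 − 2(92.8) = 217
  D: 1128 − 3(92.8) = 849.6
  B: 0 + 1(92.8) = 92.8
  A: 0 + 3(92.8) = 278.4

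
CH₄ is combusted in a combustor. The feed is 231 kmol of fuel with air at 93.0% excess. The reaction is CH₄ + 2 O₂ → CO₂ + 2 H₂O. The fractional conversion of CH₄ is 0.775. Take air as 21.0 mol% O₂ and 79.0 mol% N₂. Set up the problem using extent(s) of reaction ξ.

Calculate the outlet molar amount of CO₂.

179 kmol

Stoichiometric O₂ = 2 × 231 = 462 kmol; O₂ fed = 462 × 1.930 = 891.7 kmol.
N₂ fed = 891.7 × 79/21 = 3354 kmol.
Fuel reacted = 0.775 × 231 → ξ = 179 kmol.
Outlet (n = n₀ + ν ξ):
  CH₄: 231 − 1(179) = 51.97
  O₂: 891.7 − 2(179) = 533.6
  N₂: 3354 (inert)
  CO₂: 0 + 1(179) = 179
  H₂O: 0 + 2(179) = 358.1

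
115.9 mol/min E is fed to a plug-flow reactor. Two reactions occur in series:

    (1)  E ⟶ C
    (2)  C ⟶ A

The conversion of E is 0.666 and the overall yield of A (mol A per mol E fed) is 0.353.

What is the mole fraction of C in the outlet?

Conversion of E: E consumed = 1ξ₁ = 0.666 × 115.9 → ξ₁ = 77.19 mol/min.
Yield of A: 1ξ₂ / 115.9 = 0.353 → ξ₂ = 40.91 mol/min.
Outlet amounts (n = n₀ + Σ ν·ξ):
  E: 115.9 − 1(77.19) = 38.71
  C: 0 + 1(77.19) − 1(40.91) = 36.28
  A: 0 + 1(40.91) = 40.91
Total out = 115.9 mol/min; y_C = 36.28 / 115.9 = 0.313.

0.313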